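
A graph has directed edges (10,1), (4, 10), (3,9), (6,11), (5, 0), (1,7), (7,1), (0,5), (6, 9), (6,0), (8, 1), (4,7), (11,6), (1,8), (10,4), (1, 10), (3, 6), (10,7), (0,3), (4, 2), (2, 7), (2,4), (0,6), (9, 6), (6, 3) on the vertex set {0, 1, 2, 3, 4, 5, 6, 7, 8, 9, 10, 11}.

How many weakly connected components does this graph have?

2

From 0: component {0, 3, 5, 6, 9, 11}.
From 1: component {1, 2, 4, 7, 8, 10}.
That's 2 components.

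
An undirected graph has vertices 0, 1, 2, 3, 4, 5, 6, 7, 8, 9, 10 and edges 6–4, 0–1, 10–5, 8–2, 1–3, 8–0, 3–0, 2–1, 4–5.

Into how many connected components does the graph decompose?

4

From 0: component {0, 1, 2, 3, 8}.
From 4: component {4, 5, 6, 10}.
From 7: component {7}.
From 9: component {9}.
That's 4 components.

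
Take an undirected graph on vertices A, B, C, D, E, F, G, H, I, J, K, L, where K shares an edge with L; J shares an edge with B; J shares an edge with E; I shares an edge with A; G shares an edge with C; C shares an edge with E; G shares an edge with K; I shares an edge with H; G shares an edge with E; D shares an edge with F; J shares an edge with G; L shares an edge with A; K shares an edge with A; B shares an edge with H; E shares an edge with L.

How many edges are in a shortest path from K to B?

3

Distance 0: K.
Distance 1: A, G, L.
Distance 2: C, E, I, J.
Distance 3: B, H — contains B.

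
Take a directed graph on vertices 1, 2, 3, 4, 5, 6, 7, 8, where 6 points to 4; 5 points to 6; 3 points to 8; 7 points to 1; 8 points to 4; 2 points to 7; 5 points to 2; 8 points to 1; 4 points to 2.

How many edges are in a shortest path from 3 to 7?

4

Distance 0: 3.
Distance 1: 8.
Distance 2: 1, 4.
Distance 3: 2.
Distance 4: 7 — contains 7.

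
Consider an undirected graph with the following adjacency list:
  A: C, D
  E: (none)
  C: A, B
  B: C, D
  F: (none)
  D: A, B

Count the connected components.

From A: component {A, B, C, D}.
From E: component {E}.
From F: component {F}.
That's 3 components.

3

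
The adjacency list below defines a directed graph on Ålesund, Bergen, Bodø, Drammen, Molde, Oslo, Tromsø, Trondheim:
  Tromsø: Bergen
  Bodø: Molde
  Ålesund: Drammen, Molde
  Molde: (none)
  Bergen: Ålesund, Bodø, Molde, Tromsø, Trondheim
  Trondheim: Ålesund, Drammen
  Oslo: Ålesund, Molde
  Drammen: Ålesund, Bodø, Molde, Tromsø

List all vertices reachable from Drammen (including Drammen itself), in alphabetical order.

Start at Drammen.
Its neighbours: Ålesund, Bodø, Molde, Tromsø.
Then their neighbours: Bergen.
Then next layer: Trondheim.
Nothing further is reachable.

Ålesund, Bergen, Bodø, Drammen, Molde, Tromsø, Trondheim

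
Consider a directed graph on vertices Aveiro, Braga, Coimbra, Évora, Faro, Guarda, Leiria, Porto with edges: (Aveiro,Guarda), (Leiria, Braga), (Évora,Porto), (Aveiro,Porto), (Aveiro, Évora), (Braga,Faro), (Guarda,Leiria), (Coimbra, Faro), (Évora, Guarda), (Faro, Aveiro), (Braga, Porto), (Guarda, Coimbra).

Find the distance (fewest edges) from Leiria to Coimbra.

5

Distance 0: Leiria.
Distance 1: Braga.
Distance 2: Faro, Porto.
Distance 3: Aveiro.
Distance 4: Évora, Guarda.
Distance 5: Coimbra — contains Coimbra.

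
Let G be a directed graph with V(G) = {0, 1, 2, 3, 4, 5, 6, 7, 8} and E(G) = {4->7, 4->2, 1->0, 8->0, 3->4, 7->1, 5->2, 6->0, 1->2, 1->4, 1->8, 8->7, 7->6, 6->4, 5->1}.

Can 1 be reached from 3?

Yes

Explore from 3.
Distance 1: reach 4.
Distance 2: reach 2, 7.
Distance 3: reach 1, 6.
Found 1.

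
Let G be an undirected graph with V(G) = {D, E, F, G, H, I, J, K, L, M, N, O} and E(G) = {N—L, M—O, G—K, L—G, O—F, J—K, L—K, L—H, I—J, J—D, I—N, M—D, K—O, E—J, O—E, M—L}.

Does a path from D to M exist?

Yes

Explore from D.
Distance 1: reach J, M.
Found M.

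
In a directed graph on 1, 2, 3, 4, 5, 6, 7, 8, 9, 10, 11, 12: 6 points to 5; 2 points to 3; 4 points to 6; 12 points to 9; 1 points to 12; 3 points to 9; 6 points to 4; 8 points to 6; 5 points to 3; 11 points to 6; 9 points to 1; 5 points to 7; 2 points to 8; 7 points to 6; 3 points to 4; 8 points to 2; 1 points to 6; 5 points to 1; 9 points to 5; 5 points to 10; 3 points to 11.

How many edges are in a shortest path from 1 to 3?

3

Distance 0: 1.
Distance 1: 6, 12.
Distance 2: 4, 5, 9.
Distance 3: 3, 7, 10 — contains 3.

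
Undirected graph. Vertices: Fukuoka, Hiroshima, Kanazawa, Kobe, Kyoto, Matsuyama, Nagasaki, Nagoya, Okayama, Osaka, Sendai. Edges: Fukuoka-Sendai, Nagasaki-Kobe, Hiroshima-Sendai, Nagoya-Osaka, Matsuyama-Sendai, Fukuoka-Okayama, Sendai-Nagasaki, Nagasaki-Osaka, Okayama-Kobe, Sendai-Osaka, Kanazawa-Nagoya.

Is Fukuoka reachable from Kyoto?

No

Kyoto has no edges, so nothing is reachable from it.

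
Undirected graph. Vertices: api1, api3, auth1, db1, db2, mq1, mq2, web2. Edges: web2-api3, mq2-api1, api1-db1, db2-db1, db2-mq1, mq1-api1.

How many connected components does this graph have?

From api1: component {api1, db1, db2, mq1, mq2}.
From api3: component {api3, web2}.
From auth1: component {auth1}.
That's 3 components.

3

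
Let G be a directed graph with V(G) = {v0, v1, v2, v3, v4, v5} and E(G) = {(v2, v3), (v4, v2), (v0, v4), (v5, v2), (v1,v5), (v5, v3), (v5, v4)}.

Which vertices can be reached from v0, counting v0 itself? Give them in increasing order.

v0, v2, v3, v4

Start at v0.
Its neighbours: v4.
Then their neighbours: v2.
Then next layer: v3.
Nothing further is reachable.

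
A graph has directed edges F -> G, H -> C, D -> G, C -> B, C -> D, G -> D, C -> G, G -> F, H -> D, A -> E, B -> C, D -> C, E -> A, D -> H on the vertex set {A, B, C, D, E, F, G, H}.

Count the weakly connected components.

2

From A: component {A, E}.
From B: component {B, C, D, F, G, H}.
That's 2 components.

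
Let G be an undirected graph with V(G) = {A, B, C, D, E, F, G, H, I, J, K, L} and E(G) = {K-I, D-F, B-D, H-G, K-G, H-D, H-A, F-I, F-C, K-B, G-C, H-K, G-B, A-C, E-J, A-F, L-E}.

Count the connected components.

2

From A: component {A, B, C, D, F, G, H, I, K}.
From E: component {E, J, L}.
That's 2 components.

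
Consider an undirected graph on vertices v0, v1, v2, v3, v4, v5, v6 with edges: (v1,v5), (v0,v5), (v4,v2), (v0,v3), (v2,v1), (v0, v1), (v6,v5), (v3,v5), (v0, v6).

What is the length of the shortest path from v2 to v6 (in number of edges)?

Distance 0: v2.
Distance 1: v1, v4.
Distance 2: v0, v5.
Distance 3: v3, v6 — contains v6.

3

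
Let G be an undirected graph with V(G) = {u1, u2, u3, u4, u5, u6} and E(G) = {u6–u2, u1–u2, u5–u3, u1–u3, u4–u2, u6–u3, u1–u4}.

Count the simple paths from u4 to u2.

u4–u1–u2
u4–u1–u3–u6–u2
u4–u2

3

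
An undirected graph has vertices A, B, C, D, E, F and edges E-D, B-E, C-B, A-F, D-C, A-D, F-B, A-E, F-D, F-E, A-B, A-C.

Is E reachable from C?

Explore from C.
Distance 1: reach A, B, D.
Distance 2: reach E, F.
Found E.

Yes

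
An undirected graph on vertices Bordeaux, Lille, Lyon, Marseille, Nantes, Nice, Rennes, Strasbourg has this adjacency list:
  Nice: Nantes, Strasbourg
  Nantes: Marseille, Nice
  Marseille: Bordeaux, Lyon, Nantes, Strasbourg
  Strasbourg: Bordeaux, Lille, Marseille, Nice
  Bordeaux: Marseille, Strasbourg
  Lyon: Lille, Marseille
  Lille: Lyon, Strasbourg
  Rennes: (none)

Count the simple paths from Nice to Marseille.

4

Nice–Nantes–Marseille
Nice–Strasbourg–Bordeaux–Marseille
Nice–Strasbourg–Lille–Lyon–Marseille
Nice–Strasbourg–Marseille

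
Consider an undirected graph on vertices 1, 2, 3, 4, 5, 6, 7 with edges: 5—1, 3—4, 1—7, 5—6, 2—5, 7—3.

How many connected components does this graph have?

From 1: component {1, 2, 3, 4, 5, 6, 7}.
That's 1 component.

1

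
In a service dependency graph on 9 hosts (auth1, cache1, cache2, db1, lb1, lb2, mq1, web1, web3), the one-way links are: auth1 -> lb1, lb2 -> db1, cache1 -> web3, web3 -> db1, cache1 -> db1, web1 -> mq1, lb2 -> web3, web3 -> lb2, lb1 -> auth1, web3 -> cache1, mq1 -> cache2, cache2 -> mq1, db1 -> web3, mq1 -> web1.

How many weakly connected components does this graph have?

3

From auth1: component {auth1, lb1}.
From cache1: component {cache1, db1, lb2, web3}.
From cache2: component {cache2, mq1, web1}.
That's 3 components.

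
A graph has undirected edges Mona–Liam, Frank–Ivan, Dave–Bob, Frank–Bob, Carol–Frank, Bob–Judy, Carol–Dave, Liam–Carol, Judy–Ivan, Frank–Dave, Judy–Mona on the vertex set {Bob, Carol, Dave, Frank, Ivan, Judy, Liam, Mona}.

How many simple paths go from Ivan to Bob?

Ivan–Frank–Bob
Ivan–Frank–Carol–Dave–Bob
Ivan–Frank–Carol–Liam–Mona–Judy–Bob
Ivan–Frank–Dave–Bob
Ivan–Frank–Dave–Carol–Liam–Mona–Judy–Bob
Ivan–Judy–Bob
Ivan–Judy–Mona–Liam–Carol–Dave–Bob
Ivan–Judy–Mona–Liam–Carol–Dave–Frank–Bob
Ivan–Judy–Mona–Liam–Carol–Frank–Bob
Ivan–Judy–Mona–Liam–Carol–Frank–Dave–Bob

10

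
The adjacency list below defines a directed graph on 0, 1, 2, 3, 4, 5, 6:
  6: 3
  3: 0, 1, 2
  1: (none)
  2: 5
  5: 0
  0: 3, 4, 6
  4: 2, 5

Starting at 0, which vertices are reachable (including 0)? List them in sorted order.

0, 1, 2, 3, 4, 5, 6

Start at 0.
Its neighbours: 3, 4, 6.
Then their neighbours: 1, 2, 5.
Every vertex is now reached.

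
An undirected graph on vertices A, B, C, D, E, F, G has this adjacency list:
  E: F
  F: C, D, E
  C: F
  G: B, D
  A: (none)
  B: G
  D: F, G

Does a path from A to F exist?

A has no edges, so nothing is reachable from it.

No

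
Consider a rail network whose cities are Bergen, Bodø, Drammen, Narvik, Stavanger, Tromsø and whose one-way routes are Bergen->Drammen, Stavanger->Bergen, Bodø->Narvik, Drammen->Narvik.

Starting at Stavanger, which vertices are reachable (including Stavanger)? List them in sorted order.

Bergen, Drammen, Narvik, Stavanger

Start at Stavanger.
Its neighbours: Bergen.
Then their neighbours: Drammen.
Then next layer: Narvik.
Nothing further is reachable.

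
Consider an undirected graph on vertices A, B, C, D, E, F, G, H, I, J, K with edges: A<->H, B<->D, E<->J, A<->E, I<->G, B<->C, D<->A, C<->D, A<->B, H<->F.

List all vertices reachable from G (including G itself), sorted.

Start at G.
Its neighbours: I.
Nothing further is reachable.

G, I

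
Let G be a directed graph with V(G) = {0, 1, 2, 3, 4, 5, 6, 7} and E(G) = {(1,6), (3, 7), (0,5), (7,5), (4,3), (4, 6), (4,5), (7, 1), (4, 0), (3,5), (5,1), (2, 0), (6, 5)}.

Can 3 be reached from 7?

No

Explore from 7.
Distance 1: reach 1, 5.
Distance 2: reach 6.
The search from 7 is exhausted; no directed path reaches 3.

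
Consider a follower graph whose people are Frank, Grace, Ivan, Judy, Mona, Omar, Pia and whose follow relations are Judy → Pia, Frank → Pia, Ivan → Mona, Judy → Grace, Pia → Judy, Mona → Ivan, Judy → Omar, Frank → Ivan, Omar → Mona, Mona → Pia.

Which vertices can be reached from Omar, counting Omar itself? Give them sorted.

Grace, Ivan, Judy, Mona, Omar, Pia

Start at Omar.
Its neighbours: Mona.
Then their neighbours: Ivan, Pia.
Then next layer: Judy.
Then next layer: Grace.
Nothing further is reachable.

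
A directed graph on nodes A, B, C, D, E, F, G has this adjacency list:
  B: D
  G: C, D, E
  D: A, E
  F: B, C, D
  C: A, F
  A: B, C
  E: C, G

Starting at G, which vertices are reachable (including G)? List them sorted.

Start at G.
Its neighbours: C, D, E.
Then their neighbours: A, F.
Then next layer: B.
Every vertex is now reached.

A, B, C, D, E, F, G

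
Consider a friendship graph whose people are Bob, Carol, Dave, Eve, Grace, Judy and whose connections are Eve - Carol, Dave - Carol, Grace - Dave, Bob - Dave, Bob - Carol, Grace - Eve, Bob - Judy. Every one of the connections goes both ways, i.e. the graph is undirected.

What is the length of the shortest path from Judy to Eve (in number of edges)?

3

Distance 0: Judy.
Distance 1: Bob.
Distance 2: Carol, Dave.
Distance 3: Eve, Grace — contains Eve.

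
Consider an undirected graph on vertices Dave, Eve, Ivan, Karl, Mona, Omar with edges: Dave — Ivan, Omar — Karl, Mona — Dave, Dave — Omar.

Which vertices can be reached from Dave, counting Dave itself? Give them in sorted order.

Start at Dave.
Its neighbours: Ivan, Mona, Omar.
Then their neighbours: Karl.
Nothing further is reachable.

Dave, Ivan, Karl, Mona, Omar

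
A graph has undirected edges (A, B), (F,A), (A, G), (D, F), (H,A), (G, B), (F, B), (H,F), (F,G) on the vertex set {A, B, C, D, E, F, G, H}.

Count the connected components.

3

From A: component {A, B, D, F, G, H}.
From C: component {C}.
From E: component {E}.
That's 3 components.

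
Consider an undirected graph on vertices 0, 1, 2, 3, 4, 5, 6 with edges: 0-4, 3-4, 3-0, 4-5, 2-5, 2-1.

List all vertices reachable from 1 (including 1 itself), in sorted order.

0, 1, 2, 3, 4, 5

Start at 1.
Its neighbours: 2.
Then their neighbours: 5.
Then next layer: 4.
Then next layer: 0, 3.
Nothing further is reachable.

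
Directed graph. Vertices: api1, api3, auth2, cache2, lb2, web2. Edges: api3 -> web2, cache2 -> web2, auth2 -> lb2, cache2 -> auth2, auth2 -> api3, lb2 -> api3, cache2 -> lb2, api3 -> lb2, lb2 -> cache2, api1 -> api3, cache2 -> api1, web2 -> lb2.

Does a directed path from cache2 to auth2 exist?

Explore from cache2.
Distance 1: reach api1, auth2, lb2, web2.
Found auth2.

Yes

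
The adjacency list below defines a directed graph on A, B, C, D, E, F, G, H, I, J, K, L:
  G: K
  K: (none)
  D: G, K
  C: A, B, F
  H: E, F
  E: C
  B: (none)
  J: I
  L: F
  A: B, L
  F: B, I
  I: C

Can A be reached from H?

Explore from H.
Distance 1: reach E, F.
Distance 2: reach B, C, I.
Distance 3: reach A.
Found A.

Yes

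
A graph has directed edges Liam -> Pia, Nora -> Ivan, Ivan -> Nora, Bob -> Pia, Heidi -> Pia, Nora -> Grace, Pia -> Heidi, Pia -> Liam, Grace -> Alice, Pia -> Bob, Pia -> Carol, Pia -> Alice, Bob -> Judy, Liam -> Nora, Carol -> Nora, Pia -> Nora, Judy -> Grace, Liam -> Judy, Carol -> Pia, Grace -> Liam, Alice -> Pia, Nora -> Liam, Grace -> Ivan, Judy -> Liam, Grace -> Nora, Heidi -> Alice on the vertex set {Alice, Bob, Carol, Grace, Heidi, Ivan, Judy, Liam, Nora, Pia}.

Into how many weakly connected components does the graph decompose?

1

From Alice: component {Alice, Bob, Carol, Grace, Heidi, Ivan, Judy, Liam, Nora, Pia}.
That's 1 component.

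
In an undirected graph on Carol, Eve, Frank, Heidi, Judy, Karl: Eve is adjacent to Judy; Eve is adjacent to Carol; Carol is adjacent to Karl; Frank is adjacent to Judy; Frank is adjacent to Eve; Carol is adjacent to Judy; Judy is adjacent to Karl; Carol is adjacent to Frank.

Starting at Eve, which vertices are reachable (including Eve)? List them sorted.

Carol, Eve, Frank, Judy, Karl

Start at Eve.
Its neighbours: Carol, Frank, Judy.
Then their neighbours: Karl.
Nothing further is reachable.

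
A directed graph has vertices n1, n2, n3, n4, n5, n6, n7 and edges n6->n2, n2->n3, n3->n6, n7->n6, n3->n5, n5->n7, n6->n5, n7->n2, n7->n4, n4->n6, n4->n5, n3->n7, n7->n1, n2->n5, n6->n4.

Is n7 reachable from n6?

Yes

Explore from n6.
Distance 1: reach n2, n4, n5.
Distance 2: reach n3, n7.
Found n7.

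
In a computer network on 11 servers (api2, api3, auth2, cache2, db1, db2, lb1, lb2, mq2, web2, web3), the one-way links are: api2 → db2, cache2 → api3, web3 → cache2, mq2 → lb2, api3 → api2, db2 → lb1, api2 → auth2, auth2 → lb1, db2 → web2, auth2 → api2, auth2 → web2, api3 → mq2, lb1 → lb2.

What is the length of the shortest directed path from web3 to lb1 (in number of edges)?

Distance 0: web3.
Distance 1: cache2.
Distance 2: api3.
Distance 3: api2, mq2.
Distance 4: auth2, db2, lb2.
Distance 5: lb1, web2 — contains lb1.

5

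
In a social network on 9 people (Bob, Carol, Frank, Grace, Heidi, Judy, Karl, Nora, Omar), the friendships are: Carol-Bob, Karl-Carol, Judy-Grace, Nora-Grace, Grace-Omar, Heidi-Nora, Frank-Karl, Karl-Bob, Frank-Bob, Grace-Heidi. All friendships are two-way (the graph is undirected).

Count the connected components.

2

From Bob: component {Bob, Carol, Frank, Karl}.
From Grace: component {Grace, Heidi, Judy, Nora, Omar}.
That's 2 components.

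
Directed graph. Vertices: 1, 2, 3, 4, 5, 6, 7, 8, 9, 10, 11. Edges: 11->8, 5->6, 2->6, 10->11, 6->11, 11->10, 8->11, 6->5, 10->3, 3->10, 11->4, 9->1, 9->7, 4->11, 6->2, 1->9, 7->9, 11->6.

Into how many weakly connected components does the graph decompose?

2

From 1: component {1, 7, 9}.
From 2: component {2, 3, 4, 5, 6, 8, 10, 11}.
That's 2 components.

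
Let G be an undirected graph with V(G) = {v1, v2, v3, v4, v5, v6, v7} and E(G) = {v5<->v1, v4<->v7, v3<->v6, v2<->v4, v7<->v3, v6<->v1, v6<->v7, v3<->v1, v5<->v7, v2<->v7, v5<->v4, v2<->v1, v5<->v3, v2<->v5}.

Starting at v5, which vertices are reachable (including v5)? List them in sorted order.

v1, v2, v3, v4, v5, v6, v7

Start at v5.
Its neighbours: v1, v2, v3, v4, v7.
Then their neighbours: v6.
Every vertex is now reached.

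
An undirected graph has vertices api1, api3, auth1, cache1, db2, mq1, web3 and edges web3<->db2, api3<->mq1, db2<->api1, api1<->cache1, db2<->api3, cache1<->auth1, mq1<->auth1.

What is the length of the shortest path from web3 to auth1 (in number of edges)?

4

Distance 0: web3.
Distance 1: db2.
Distance 2: api1, api3.
Distance 3: cache1, mq1.
Distance 4: auth1 — contains auth1.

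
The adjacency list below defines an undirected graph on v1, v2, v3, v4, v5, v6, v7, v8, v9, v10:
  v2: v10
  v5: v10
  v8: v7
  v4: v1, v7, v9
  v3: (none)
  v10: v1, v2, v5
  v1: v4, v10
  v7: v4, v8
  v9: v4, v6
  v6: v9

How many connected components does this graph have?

2

From v1: component {v1, v2, v4, v5, v6, v7, v8, v9, v10}.
From v3: component {v3}.
That's 2 components.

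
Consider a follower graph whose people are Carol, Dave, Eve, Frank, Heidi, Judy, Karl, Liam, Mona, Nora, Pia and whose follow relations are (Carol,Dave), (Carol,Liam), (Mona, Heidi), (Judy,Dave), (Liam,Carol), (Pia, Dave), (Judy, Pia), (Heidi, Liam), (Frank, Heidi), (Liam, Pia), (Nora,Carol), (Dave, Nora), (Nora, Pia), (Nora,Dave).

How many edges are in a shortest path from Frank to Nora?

Distance 0: Frank.
Distance 1: Heidi.
Distance 2: Liam.
Distance 3: Carol, Pia.
Distance 4: Dave.
Distance 5: Nora — contains Nora.

5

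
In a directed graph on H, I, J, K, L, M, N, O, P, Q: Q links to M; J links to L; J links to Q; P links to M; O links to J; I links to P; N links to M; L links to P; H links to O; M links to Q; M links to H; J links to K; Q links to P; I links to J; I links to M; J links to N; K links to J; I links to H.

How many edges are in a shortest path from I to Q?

2

Distance 0: I.
Distance 1: H, J, M, P.
Distance 2: K, L, N, O, Q — contains Q.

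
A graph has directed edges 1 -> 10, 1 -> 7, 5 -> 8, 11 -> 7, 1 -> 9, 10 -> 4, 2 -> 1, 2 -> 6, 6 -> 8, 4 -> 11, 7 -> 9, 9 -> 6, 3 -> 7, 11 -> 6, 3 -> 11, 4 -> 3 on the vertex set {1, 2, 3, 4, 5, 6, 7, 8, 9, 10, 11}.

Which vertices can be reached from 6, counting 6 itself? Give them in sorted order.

Start at 6.
Its neighbours: 8.
Nothing further is reachable.

6, 8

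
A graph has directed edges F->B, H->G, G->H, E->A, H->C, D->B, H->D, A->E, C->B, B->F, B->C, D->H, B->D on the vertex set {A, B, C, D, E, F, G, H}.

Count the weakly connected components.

2

From A: component {A, E}.
From B: component {B, C, D, F, G, H}.
That's 2 components.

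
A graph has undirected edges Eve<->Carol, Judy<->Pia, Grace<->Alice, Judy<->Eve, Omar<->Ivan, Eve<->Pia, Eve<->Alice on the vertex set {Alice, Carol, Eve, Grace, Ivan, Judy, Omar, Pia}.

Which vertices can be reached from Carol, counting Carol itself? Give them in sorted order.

Start at Carol.
Its neighbours: Eve.
Then their neighbours: Alice, Judy, Pia.
Then next layer: Grace.
Nothing further is reachable.

Alice, Carol, Eve, Grace, Judy, Pia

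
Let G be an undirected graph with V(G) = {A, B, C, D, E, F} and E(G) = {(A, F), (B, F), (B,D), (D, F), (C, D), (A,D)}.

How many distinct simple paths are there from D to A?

D–A
D–B–F–A
D–F–A

3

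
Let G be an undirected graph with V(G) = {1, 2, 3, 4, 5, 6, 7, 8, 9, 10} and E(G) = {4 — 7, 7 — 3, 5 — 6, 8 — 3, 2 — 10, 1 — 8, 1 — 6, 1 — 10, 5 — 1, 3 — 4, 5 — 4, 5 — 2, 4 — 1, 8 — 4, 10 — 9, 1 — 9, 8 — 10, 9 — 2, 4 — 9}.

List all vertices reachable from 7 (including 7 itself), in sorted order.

1, 2, 3, 4, 5, 6, 7, 8, 9, 10

Start at 7.
Its neighbours: 3, 4.
Then their neighbours: 1, 5, 8, 9.
Then next layer: 2, 6, 10.
Every vertex is now reached.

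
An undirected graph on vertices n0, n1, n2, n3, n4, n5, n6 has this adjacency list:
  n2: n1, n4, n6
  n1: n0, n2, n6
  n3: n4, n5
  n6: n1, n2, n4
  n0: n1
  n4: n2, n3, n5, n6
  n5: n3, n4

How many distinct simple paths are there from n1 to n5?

n1–n2–n4–n3–n5
n1–n2–n4–n5
n1–n2–n6–n4–n3–n5
n1–n2–n6–n4–n5
n1–n6–n2–n4–n3–n5
n1–n6–n2–n4–n5
n1–n6–n4–n3–n5
n1–n6–n4–n5

8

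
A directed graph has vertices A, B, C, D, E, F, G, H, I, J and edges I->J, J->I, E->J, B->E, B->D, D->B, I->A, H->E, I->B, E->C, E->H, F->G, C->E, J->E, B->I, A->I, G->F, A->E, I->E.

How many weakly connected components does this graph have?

2

From A: component {A, B, C, D, E, H, I, J}.
From F: component {F, G}.
That's 2 components.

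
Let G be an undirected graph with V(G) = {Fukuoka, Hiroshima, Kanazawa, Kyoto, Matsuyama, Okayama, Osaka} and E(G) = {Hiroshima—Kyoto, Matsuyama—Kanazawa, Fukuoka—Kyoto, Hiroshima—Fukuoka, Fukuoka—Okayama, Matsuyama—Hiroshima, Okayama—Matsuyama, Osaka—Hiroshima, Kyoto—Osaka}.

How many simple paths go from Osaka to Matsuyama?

Osaka–Hiroshima–Fukuoka–Okayama–Matsuyama
Osaka–Hiroshima–Kyoto–Fukuoka–Okayama–Matsuyama
Osaka–Hiroshima–Matsuyama
Osaka–Kyoto–Fukuoka–Hiroshima–Matsuyama
Osaka–Kyoto–Fukuoka–Okayama–Matsuyama
Osaka–Kyoto–Hiroshima–Fukuoka–Okayama–Matsuyama
Osaka–Kyoto–Hiroshima–Matsuyama

7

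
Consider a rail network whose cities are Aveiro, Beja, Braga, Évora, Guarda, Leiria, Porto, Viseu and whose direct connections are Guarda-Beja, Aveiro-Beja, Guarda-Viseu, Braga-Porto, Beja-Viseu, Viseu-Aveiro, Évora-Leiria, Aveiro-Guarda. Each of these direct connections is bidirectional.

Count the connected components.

From Aveiro: component {Aveiro, Beja, Guarda, Viseu}.
From Braga: component {Braga, Porto}.
From Évora: component {Évora, Leiria}.
That's 3 components.

3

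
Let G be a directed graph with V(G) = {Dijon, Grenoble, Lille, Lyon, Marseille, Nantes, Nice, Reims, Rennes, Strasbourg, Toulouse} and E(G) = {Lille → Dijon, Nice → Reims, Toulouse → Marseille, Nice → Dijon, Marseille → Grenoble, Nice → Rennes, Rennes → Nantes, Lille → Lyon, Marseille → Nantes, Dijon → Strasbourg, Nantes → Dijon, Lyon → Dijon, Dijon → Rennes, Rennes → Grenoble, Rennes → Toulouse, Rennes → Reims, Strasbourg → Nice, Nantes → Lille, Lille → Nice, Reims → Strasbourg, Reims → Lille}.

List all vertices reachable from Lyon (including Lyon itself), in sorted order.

Dijon, Grenoble, Lille, Lyon, Marseille, Nantes, Nice, Reims, Rennes, Strasbourg, Toulouse

Start at Lyon.
Its neighbours: Dijon.
Then their neighbours: Rennes, Strasbourg.
Then next layer: Grenoble, Nantes, Nice, Reims, Toulouse.
Then next layer: Lille, Marseille.
Every vertex is now reached.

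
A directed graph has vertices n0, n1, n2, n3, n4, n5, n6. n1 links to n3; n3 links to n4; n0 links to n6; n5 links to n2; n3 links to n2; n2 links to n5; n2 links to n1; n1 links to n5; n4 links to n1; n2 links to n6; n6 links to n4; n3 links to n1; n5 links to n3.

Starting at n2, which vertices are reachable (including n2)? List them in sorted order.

n1, n2, n3, n4, n5, n6

Start at n2.
Its neighbours: n1, n5, n6.
Then their neighbours: n3, n4.
Nothing further is reachable.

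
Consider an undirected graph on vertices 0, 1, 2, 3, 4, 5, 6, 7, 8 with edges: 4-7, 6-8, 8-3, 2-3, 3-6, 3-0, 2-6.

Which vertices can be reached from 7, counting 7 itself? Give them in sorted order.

4, 7

Start at 7.
Its neighbours: 4.
Nothing further is reachable.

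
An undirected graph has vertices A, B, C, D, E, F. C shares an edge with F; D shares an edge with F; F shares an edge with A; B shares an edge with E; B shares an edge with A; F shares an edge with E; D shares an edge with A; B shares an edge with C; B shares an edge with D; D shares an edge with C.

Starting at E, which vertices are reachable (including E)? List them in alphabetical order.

Start at E.
Its neighbours: B, F.
Then their neighbours: A, C, D.
Every vertex is now reached.

A, B, C, D, E, F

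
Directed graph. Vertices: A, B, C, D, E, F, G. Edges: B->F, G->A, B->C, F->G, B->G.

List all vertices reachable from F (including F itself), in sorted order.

Start at F.
Its neighbours: G.
Then their neighbours: A.
Nothing further is reachable.

A, F, G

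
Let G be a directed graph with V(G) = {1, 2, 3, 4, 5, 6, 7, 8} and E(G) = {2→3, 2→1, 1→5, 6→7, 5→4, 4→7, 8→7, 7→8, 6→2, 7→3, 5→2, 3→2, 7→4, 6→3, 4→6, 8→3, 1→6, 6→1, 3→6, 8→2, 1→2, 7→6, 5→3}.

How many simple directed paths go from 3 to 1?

4

3→2→1
3→6→1
3→6→2→1
3→6→7→8→2→1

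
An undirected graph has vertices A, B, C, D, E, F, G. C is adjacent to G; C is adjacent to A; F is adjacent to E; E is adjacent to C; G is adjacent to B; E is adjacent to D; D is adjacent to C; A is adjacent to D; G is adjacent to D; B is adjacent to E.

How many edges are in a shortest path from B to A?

3

Distance 0: B.
Distance 1: E, G.
Distance 2: C, D, F.
Distance 3: A — contains A.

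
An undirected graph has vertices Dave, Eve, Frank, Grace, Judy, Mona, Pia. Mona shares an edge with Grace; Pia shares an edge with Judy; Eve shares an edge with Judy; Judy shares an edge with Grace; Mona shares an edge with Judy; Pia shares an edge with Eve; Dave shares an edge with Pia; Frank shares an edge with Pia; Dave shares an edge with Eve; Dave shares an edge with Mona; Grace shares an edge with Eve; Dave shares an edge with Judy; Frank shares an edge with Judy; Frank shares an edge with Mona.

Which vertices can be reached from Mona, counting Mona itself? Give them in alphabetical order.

Start at Mona.
Its neighbours: Dave, Frank, Grace, Judy.
Then their neighbours: Eve, Pia.
Every vertex is now reached.

Dave, Eve, Frank, Grace, Judy, Mona, Pia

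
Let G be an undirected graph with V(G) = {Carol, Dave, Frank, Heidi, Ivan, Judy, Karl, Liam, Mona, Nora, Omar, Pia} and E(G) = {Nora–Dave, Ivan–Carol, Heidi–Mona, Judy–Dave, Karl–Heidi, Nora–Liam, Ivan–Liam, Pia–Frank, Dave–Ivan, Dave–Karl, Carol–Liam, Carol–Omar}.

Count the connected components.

From Carol: component {Carol, Dave, Heidi, Ivan, Judy, Karl, Liam, Mona, Nora, Omar}.
From Frank: component {Frank, Pia}.
That's 2 components.

2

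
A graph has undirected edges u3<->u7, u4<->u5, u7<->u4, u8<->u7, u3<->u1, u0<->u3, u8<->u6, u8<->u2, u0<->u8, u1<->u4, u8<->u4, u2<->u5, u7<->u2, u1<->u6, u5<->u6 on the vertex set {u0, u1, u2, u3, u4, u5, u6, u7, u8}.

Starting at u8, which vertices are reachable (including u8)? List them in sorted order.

Start at u8.
Its neighbours: u0, u2, u4, u6, u7.
Then their neighbours: u1, u3, u5.
Every vertex is now reached.

u0, u1, u2, u3, u4, u5, u6, u7, u8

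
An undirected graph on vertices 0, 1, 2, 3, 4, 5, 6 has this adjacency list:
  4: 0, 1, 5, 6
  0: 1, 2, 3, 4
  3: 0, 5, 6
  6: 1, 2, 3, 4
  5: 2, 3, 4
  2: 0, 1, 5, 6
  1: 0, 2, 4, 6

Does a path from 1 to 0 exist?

Yes

Explore from 1.
Distance 1: reach 0, 2, 4, 6.
Found 0.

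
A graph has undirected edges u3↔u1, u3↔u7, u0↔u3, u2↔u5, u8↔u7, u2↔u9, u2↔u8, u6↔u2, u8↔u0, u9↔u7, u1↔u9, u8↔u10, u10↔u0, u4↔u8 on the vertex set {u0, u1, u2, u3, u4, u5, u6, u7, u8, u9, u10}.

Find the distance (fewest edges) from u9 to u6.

2

Distance 0: u9.
Distance 1: u1, u2, u7.
Distance 2: u3, u5, u6, u8 — contains u6.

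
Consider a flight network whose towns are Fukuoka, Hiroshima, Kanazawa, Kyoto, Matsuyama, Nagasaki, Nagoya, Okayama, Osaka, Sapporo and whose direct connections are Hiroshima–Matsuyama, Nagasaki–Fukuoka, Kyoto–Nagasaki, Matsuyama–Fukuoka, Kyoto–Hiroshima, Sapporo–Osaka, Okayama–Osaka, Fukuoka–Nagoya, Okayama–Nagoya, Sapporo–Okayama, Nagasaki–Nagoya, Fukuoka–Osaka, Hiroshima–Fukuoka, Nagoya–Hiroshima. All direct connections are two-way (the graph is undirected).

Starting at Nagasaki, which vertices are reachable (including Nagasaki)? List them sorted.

Fukuoka, Hiroshima, Kyoto, Matsuyama, Nagasaki, Nagoya, Okayama, Osaka, Sapporo

Start at Nagasaki.
Its neighbours: Fukuoka, Kyoto, Nagoya.
Then their neighbours: Hiroshima, Matsuyama, Okayama, Osaka.
Then next layer: Sapporo.
Nothing further is reachable.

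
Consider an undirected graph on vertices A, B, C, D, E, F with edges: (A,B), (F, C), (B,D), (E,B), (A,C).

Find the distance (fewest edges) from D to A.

Distance 0: D.
Distance 1: B.
Distance 2: A, E — contains A.

2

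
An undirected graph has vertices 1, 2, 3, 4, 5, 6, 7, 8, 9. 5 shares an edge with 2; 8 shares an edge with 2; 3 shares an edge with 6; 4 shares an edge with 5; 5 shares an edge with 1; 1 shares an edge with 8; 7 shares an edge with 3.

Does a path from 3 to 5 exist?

Explore from 3.
Distance 1: reach 6, 7.
The search is exhausted without reaching 5; it lies in a different component.

No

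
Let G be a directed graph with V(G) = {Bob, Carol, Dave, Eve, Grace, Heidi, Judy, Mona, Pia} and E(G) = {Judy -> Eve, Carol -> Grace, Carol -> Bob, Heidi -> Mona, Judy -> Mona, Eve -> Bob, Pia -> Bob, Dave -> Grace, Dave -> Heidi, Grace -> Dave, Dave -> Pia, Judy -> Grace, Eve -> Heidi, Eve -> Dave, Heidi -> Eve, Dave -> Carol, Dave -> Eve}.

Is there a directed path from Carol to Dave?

Explore from Carol.
Distance 1: reach Bob, Grace.
Distance 2: reach Dave.
Found Dave.

Yes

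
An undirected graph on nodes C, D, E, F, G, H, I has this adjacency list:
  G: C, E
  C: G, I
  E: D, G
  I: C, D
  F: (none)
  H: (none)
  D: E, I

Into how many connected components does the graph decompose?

From C: component {C, D, E, G, I}.
From F: component {F}.
From H: component {H}.
That's 3 components.

3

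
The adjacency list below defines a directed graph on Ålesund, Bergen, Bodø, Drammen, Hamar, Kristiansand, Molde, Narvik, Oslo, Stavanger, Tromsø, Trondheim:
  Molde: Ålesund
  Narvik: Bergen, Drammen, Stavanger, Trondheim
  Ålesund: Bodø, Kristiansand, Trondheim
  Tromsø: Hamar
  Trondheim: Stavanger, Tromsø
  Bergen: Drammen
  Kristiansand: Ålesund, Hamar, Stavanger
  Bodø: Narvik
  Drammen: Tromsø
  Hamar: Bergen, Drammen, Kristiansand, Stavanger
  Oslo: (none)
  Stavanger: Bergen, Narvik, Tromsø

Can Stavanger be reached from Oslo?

No

Oslo has no outgoing edges, so nothing is reachable from it.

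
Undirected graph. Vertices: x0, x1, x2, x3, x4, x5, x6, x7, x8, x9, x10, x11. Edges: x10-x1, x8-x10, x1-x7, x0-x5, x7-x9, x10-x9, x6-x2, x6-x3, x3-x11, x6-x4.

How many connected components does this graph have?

3

From x0: component {x0, x5}.
From x1: component {x1, x7, x8, x9, x10}.
From x2: component {x2, x3, x4, x6, x11}.
That's 3 components.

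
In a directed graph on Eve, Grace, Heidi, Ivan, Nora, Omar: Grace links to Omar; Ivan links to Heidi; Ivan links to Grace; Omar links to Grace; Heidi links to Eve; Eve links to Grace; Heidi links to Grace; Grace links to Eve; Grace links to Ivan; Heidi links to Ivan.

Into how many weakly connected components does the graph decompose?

2

From Eve: component {Eve, Grace, Heidi, Ivan, Omar}.
From Nora: component {Nora}.
That's 2 components.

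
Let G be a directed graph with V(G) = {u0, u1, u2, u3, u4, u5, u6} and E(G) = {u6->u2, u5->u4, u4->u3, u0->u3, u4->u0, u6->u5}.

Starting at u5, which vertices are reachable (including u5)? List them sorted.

Start at u5.
Its neighbours: u4.
Then their neighbours: u0, u3.
Nothing further is reachable.

u0, u3, u4, u5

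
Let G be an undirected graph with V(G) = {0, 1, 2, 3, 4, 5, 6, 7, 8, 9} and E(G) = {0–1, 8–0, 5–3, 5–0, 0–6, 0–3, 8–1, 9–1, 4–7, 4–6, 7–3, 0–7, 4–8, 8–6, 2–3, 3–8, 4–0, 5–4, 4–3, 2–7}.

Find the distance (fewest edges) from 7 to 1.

Distance 0: 7.
Distance 1: 0, 2, 3, 4.
Distance 2: 1, 5, 6, 8 — contains 1.

2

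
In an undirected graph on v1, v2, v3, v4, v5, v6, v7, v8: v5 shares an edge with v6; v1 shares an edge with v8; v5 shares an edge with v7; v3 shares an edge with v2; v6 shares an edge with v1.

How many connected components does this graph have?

From v1: component {v1, v5, v6, v7, v8}.
From v2: component {v2, v3}.
From v4: component {v4}.
That's 3 components.

3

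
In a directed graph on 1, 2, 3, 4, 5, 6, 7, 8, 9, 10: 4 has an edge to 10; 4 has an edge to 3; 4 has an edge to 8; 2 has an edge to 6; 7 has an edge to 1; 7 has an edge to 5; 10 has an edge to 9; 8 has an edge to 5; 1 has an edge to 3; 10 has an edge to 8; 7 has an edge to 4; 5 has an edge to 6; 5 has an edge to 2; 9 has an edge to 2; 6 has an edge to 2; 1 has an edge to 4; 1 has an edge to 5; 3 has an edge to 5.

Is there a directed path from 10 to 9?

Yes

Explore from 10.
Distance 1: reach 8, 9.
Found 9.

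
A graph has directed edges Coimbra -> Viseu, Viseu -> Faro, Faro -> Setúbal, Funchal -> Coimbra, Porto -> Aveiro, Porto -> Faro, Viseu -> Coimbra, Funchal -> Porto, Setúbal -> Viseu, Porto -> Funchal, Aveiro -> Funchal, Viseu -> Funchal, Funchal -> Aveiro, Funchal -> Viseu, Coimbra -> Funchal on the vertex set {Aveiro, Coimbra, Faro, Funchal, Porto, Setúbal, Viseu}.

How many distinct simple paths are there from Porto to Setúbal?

5

Porto→Aveiro→Funchal→Coimbra→Viseu→Faro→Setúbal
Porto→Aveiro→Funchal→Viseu→Faro→Setúbal
Porto→Faro→Setúbal
Porto→Funchal→Coimbra→Viseu→Faro→Setúbal
Porto→Funchal→Viseu→Faro→Setúbal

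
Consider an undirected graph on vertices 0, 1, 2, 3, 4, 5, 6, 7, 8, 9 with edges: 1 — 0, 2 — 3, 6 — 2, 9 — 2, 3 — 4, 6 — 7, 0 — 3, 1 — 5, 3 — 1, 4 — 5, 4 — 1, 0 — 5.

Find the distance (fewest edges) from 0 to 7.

Distance 0: 0.
Distance 1: 1, 3, 5.
Distance 2: 2, 4.
Distance 3: 6, 9.
Distance 4: 7 — contains 7.

4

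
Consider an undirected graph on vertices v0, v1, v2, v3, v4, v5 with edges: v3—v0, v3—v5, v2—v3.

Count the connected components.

3

From v0: component {v0, v2, v3, v5}.
From v1: component {v1}.
From v4: component {v4}.
That's 3 components.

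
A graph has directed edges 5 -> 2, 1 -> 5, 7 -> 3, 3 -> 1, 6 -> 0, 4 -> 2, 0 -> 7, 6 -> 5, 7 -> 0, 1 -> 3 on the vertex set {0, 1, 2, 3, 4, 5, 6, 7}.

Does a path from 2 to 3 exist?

2 has no outgoing edges, so nothing is reachable from it.

No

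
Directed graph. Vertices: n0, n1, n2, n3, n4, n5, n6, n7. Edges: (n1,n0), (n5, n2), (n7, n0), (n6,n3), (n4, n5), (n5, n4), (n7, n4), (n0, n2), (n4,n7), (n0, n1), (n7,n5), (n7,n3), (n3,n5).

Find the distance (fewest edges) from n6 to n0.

Distance 0: n6.
Distance 1: n3.
Distance 2: n5.
Distance 3: n2, n4.
Distance 4: n7.
Distance 5: n0 — contains n0.

5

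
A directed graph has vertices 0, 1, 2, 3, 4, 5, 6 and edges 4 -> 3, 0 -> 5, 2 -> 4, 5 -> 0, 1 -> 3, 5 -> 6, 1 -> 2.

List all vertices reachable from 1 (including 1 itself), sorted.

1, 2, 3, 4

Start at 1.
Its neighbours: 2, 3.
Then their neighbours: 4.
Nothing further is reachable.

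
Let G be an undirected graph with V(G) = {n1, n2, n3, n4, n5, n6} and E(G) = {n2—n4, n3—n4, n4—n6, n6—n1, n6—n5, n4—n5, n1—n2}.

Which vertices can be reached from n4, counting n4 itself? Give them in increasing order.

n1, n2, n3, n4, n5, n6

Start at n4.
Its neighbours: n2, n3, n5, n6.
Then their neighbours: n1.
Every vertex is now reached.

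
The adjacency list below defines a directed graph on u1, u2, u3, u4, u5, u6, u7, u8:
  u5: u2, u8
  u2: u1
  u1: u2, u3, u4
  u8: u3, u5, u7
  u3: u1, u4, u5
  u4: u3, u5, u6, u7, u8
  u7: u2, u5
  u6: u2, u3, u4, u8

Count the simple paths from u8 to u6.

9

u8→u3→u1→u4→u6
u8→u3→u4→u6
u8→u3→u5→u2→u1→u4→u6
u8→u5→u2→u1→u3→u4→u6
u8→u5→u2→u1→u4→u6
u8→u7→u2→u1→u3→u4→u6
u8→u7→u2→u1→u4→u6
u8→u7→u5→u2→u1→u3→u4→u6
u8→u7→u5→u2→u1→u4→u6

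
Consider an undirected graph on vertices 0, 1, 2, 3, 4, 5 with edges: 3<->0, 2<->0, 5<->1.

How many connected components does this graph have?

3

From 0: component {0, 2, 3}.
From 1: component {1, 5}.
From 4: component {4}.
That's 3 components.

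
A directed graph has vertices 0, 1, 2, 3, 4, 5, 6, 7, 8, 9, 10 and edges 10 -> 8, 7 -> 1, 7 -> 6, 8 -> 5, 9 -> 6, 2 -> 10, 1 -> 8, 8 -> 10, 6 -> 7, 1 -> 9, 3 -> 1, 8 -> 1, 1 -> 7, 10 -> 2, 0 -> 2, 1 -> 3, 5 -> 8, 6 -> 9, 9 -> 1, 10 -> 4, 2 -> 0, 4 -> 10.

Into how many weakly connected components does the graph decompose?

1

From 0: component {0, 1, 2, 3, 4, 5, 6, 7, 8, 9, 10}.
That's 1 component.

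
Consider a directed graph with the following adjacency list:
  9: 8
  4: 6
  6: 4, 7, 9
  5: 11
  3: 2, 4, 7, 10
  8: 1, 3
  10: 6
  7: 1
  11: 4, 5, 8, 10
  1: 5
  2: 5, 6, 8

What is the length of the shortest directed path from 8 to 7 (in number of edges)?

2

Distance 0: 8.
Distance 1: 1, 3.
Distance 2: 2, 4, 5, 7, 10 — contains 7.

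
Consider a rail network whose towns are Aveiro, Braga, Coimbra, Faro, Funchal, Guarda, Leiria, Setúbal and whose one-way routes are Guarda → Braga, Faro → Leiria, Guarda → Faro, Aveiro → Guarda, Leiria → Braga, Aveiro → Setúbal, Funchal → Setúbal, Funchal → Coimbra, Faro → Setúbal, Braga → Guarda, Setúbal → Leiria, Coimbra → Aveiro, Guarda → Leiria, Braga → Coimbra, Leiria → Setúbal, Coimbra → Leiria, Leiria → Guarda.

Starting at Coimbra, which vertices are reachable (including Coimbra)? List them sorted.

Aveiro, Braga, Coimbra, Faro, Guarda, Leiria, Setúbal

Start at Coimbra.
Its neighbours: Aveiro, Leiria.
Then their neighbours: Braga, Guarda, Setúbal.
Then next layer: Faro.
Nothing further is reachable.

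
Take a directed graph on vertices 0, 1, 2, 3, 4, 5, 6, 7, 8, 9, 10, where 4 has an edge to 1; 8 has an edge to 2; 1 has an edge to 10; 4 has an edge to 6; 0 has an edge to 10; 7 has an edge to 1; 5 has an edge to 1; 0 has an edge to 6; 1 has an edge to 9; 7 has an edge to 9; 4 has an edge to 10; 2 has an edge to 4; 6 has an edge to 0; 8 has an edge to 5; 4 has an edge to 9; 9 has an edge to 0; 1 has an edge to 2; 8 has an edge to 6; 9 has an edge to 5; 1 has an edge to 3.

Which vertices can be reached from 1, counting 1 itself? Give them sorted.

Start at 1.
Its neighbours: 2, 3, 9, 10.
Then their neighbours: 0, 4, 5.
Then next layer: 6.
Nothing further is reachable.

0, 1, 2, 3, 4, 5, 6, 9, 10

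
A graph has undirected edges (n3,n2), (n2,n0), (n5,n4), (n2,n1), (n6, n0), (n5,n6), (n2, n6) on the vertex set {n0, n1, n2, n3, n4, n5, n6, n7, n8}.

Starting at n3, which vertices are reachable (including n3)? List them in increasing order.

n0, n1, n2, n3, n4, n5, n6

Start at n3.
Its neighbours: n2.
Then their neighbours: n0, n1, n6.
Then next layer: n5.
Then next layer: n4.
Nothing further is reachable.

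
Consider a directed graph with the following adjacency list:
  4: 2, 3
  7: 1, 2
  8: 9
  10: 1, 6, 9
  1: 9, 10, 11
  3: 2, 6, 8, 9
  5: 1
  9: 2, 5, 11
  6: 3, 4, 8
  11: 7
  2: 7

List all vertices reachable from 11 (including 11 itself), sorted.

1, 2, 3, 4, 5, 6, 7, 8, 9, 10, 11

Start at 11.
Its neighbours: 7.
Then their neighbours: 1, 2.
Then next layer: 9, 10.
Then next layer: 5, 6.
Then next layer: 3, 4, 8.
Every vertex is now reached.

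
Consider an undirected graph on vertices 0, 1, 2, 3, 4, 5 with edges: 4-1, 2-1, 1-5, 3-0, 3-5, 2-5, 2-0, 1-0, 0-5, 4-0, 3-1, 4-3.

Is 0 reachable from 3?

Yes

Explore from 3.
Distance 1: reach 0, 1, 4, 5.
Found 0.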